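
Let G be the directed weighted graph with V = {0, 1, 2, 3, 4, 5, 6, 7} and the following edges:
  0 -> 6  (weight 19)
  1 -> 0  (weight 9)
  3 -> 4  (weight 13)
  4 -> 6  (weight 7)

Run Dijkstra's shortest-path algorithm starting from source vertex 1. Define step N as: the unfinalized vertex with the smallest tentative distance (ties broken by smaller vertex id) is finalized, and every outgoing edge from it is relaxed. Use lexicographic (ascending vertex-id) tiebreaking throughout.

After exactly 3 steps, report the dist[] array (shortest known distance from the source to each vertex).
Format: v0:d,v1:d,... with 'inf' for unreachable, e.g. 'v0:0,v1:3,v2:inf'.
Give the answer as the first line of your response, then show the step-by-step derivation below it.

v0:9,v1:0,v2:inf,v3:inf,v4:inf,v5:inf,v6:28,v7:inf

step 1: dist = v0:9,v1:0,v2:inf,v3:inf,v4:inf,v5:inf,v6:inf,v7:inf
step 2: dist = v0:9,v1:0,v2:inf,v3:inf,v4:inf,v5:inf,v6:28,v7:inf
step 3: dist = v0:9,v1:0,v2:inf,v3:inf,v4:inf,v5:inf,v6:28,v7:inf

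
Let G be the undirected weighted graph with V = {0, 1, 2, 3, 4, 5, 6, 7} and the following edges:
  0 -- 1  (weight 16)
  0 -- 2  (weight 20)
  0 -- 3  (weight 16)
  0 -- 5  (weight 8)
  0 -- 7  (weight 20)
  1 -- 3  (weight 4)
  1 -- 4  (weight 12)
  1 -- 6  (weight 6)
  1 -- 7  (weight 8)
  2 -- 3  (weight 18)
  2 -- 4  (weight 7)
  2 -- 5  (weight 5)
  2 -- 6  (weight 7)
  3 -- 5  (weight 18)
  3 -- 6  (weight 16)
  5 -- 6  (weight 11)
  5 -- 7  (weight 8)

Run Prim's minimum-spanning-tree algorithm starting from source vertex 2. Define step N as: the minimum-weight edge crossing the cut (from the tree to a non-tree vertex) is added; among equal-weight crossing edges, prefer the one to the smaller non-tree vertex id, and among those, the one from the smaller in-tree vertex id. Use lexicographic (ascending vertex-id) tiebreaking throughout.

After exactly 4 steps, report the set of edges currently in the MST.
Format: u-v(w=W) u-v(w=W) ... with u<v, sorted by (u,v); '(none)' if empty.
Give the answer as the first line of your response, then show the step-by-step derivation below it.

1-6(w=6) 2-4(w=7) 2-5(w=5) 2-6(w=7)

step 1: add edge 2-5 (w=5); MST = {2-5(w=5)}
step 2: add edge 2-4 (w=7); MST = {2-4(w=7) 2-5(w=5)}
step 3: add edge 2-6 (w=7); MST = {2-4(w=7) 2-5(w=5) 2-6(w=7)}
step 4: add edge 1-6 (w=6); MST = {1-6(w=6) 2-4(w=7) 2-5(w=5) 2-6(w=7)}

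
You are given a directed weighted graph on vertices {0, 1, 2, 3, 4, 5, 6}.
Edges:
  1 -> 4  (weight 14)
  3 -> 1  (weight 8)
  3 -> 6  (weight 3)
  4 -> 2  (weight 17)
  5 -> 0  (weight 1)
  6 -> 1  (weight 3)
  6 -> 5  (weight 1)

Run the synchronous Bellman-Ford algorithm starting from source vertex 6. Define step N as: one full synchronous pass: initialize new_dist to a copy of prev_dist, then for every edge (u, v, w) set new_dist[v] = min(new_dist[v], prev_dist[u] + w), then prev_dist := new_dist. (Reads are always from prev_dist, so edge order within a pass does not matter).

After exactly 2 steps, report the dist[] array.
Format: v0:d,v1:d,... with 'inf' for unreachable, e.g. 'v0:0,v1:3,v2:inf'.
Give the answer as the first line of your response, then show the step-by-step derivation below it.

v0:2,v1:3,v2:inf,v3:inf,v4:17,v5:1,v6:0

step 1: dist = v0:inf,v1:3,v2:inf,v3:inf,v4:inf,v5:1,v6:0
step 2: dist = v0:2,v1:3,v2:inf,v3:inf,v4:17,v5:1,v6:0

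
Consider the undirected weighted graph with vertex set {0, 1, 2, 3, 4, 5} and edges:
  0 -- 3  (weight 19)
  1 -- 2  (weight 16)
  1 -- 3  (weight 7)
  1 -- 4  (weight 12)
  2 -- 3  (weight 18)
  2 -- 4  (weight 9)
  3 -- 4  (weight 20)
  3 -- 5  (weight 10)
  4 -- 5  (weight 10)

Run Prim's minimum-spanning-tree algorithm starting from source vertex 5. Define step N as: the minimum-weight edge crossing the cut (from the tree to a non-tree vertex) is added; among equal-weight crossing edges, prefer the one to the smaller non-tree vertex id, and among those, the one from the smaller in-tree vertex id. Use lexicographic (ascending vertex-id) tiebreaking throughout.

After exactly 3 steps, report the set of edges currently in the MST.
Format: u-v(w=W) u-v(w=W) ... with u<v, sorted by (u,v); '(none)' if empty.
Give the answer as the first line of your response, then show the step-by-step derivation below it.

1-3(w=7) 3-5(w=10) 4-5(w=10)

step 1: add edge 3-5 (w=10); MST = {3-5(w=10)}
step 2: add edge 1-3 (w=7); MST = {1-3(w=7) 3-5(w=10)}
step 3: add edge 4-5 (w=10); MST = {1-3(w=7) 3-5(w=10) 4-5(w=10)}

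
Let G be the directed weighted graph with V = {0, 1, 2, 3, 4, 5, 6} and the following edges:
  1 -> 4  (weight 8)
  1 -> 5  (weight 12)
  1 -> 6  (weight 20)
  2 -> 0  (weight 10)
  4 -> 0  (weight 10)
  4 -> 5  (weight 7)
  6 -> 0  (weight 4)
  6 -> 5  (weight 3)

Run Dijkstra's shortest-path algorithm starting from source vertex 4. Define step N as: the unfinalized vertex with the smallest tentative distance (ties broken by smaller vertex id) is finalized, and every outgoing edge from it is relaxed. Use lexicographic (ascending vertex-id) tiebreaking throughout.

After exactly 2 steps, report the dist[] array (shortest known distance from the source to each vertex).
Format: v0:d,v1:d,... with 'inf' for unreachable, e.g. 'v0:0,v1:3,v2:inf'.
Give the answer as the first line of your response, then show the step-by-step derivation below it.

v0:10,v1:inf,v2:inf,v3:inf,v4:0,v5:7,v6:inf

step 1: dist = v0:10,v1:inf,v2:inf,v3:inf,v4:0,v5:7,v6:inf
step 2: dist = v0:10,v1:inf,v2:inf,v3:inf,v4:0,v5:7,v6:inf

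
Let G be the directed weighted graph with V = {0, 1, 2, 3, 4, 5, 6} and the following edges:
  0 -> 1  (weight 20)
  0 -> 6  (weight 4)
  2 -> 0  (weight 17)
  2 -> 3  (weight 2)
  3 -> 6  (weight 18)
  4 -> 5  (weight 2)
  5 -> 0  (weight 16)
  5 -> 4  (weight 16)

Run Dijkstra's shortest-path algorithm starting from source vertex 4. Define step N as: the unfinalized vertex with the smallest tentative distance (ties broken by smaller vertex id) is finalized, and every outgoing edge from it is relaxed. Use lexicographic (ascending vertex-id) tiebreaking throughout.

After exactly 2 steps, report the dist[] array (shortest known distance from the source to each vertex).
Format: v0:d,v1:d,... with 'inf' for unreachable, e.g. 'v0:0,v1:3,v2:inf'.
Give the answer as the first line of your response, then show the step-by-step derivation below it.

v0:18,v1:inf,v2:inf,v3:inf,v4:0,v5:2,v6:inf

step 1: dist = v0:inf,v1:inf,v2:inf,v3:inf,v4:0,v5:2,v6:inf
step 2: dist = v0:18,v1:inf,v2:inf,v3:inf,v4:0,v5:2,v6:inf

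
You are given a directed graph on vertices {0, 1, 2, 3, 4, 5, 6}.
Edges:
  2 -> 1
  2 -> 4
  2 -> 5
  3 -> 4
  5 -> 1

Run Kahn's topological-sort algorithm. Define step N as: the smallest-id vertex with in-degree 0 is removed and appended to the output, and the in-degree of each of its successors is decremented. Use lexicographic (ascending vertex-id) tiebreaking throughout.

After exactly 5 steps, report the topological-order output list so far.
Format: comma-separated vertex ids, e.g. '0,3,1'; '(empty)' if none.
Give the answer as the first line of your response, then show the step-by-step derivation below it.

0,2,3,4,5

step 1: output 0; order=[0]; indeg=(0,2,0,0,2,1,0)
step 2: output 2; order=[0,2]; indeg=(0,1,0,0,1,0,0)
step 3: output 3; order=[0,2,3]; indeg=(0,1,0,0,0,0,0)
step 4: output 4; order=[0,2,3,4]; indeg=(0,1,0,0,0,0,0)
step 5: output 5; order=[0,2,3,4,5]; indeg=(0,0,0,0,0,0,0)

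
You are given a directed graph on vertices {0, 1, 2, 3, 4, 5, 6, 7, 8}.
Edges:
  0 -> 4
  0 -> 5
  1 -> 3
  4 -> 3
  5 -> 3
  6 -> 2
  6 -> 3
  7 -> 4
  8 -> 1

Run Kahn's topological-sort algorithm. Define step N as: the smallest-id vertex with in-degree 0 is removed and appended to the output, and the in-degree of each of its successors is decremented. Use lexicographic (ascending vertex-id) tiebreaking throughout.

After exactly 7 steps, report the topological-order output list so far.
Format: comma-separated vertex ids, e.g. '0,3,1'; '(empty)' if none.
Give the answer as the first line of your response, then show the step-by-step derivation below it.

0,5,6,2,7,4,8

step 1: output 0; order=[0]; indeg=(0,1,1,4,1,0,0,0,0)
step 2: output 5; order=[0,5]; indeg=(0,1,1,3,1,0,0,0,0)
step 3: output 6; order=[0,5,6]; indeg=(0,1,0,2,1,0,0,0,0)
step 4: output 2; order=[0,5,6,2]; indeg=(0,1,0,2,1,0,0,0,0)
step 5: output 7; order=[0,5,6,2,7]; indeg=(0,1,0,2,0,0,0,0,0)
step 6: output 4; order=[0,5,6,2,7,4]; indeg=(0,1,0,1,0,0,0,0,0)
step 7: output 8; order=[0,5,6,2,7,4,8]; indeg=(0,0,0,1,0,0,0,0,0)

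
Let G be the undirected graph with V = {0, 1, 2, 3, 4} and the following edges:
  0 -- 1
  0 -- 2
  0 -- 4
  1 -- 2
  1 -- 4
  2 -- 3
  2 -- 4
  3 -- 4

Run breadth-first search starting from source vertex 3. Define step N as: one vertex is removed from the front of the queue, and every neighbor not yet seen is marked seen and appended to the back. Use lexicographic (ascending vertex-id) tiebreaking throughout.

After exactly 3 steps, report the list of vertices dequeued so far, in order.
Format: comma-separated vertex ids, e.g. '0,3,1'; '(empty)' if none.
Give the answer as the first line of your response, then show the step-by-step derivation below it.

3,2,4

step 1: dequeue 3; queue=[2,4]; order=3
step 2: dequeue 2; queue=[4,0,1]; order=3,2
step 3: dequeue 4; queue=[0,1]; order=3,2,4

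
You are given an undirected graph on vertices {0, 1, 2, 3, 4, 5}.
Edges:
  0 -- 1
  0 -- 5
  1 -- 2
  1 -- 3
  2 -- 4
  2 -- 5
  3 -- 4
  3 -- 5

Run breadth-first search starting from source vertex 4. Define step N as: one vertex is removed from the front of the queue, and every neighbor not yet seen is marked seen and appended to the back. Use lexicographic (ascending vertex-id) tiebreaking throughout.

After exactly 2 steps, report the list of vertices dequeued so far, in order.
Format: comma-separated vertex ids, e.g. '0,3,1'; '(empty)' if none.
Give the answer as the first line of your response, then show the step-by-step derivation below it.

4,2

step 1: dequeue 4; queue=[2,3]; order=4
step 2: dequeue 2; queue=[3,1,5]; order=4,2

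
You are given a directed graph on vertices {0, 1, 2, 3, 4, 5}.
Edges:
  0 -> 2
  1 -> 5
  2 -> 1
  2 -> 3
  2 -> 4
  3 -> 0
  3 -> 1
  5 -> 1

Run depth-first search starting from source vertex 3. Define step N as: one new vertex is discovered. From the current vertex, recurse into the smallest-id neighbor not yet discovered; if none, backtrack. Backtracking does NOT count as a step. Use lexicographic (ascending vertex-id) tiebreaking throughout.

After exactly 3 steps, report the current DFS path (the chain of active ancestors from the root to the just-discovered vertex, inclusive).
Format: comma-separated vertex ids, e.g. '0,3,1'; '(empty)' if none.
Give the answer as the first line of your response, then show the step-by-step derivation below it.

3,0,2

step 1: discover 3; path=3; order=3
step 2: discover 0; path=3>0; order=3,0
step 3: discover 2; path=3>0>2; order=3,0,2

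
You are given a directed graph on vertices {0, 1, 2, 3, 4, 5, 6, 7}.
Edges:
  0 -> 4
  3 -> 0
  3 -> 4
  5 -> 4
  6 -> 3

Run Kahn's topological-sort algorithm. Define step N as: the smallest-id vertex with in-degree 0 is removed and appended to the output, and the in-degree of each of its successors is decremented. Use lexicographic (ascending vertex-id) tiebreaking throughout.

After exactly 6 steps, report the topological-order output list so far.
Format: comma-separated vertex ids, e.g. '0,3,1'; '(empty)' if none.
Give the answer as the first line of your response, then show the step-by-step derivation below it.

1,2,5,6,3,0

step 1: output 1; order=[1]; indeg=(1,0,0,1,3,0,0,0)
step 2: output 2; order=[1,2]; indeg=(1,0,0,1,3,0,0,0)
step 3: output 5; order=[1,2,5]; indeg=(1,0,0,1,2,0,0,0)
step 4: output 6; order=[1,2,5,6]; indeg=(1,0,0,0,2,0,0,0)
step 5: output 3; order=[1,2,5,6,3]; indeg=(0,0,0,0,1,0,0,0)
step 6: output 0; order=[1,2,5,6,3,0]; indeg=(0,0,0,0,0,0,0,0)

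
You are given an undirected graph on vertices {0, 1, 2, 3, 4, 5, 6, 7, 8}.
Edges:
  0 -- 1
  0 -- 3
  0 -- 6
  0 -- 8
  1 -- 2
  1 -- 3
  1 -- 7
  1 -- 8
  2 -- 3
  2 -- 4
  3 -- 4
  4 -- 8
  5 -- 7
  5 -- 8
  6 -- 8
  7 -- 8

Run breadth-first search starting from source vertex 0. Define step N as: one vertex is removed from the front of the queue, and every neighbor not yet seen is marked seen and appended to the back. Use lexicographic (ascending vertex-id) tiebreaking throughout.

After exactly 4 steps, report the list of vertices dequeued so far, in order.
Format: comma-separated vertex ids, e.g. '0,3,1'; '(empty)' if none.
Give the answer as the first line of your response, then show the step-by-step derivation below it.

0,1,3,6

step 1: dequeue 0; queue=[1,3,6,8]; order=0
step 2: dequeue 1; queue=[3,6,8,2,7]; order=0,1
step 3: dequeue 3; queue=[6,8,2,7,4]; order=0,1,3
step 4: dequeue 6; queue=[8,2,7,4]; order=0,1,3,6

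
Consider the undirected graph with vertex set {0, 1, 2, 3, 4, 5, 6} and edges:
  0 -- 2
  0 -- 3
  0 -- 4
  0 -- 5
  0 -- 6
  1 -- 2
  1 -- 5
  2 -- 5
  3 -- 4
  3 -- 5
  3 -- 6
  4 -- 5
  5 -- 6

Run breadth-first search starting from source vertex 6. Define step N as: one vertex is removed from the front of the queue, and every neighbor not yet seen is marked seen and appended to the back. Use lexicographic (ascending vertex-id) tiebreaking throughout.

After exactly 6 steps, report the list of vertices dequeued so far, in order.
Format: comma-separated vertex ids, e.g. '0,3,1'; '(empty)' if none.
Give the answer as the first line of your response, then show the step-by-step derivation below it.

6,0,3,5,2,4

step 1: dequeue 6; queue=[0,3,5]; order=6
step 2: dequeue 0; queue=[3,5,2,4]; order=6,0
step 3: dequeue 3; queue=[5,2,4]; order=6,0,3
step 4: dequeue 5; queue=[2,4,1]; order=6,0,3,5
step 5: dequeue 2; queue=[4,1]; order=6,0,3,5,2
step 6: dequeue 4; queue=[1]; order=6,0,3,5,2,4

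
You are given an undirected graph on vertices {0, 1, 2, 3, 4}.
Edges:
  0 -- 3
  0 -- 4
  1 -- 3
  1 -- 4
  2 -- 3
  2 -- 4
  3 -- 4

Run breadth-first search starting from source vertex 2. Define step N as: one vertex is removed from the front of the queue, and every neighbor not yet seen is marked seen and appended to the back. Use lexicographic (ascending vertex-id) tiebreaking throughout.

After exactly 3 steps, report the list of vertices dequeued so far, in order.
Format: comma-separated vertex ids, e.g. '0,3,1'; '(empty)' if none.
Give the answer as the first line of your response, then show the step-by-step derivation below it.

2,3,4

step 1: dequeue 2; queue=[3,4]; order=2
step 2: dequeue 3; queue=[4,0,1]; order=2,3
step 3: dequeue 4; queue=[0,1]; order=2,3,4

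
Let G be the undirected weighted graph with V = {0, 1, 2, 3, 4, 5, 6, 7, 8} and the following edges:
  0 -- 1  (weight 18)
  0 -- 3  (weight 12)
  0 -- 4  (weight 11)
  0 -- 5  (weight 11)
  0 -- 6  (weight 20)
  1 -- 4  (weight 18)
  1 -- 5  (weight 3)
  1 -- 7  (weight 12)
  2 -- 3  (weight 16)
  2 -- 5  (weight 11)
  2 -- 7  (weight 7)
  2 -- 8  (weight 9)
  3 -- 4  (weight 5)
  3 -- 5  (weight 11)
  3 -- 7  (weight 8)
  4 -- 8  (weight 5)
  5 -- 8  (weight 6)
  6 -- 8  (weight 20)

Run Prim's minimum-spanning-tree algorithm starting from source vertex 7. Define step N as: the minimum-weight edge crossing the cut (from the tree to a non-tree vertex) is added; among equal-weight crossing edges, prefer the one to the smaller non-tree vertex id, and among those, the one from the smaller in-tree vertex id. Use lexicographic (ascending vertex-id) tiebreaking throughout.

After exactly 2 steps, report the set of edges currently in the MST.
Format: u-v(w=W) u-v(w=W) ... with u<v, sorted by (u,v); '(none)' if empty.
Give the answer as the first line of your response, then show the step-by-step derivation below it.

2-7(w=7) 3-7(w=8)

step 1: add edge 2-7 (w=7); MST = {2-7(w=7)}
step 2: add edge 3-7 (w=8); MST = {2-7(w=7) 3-7(w=8)}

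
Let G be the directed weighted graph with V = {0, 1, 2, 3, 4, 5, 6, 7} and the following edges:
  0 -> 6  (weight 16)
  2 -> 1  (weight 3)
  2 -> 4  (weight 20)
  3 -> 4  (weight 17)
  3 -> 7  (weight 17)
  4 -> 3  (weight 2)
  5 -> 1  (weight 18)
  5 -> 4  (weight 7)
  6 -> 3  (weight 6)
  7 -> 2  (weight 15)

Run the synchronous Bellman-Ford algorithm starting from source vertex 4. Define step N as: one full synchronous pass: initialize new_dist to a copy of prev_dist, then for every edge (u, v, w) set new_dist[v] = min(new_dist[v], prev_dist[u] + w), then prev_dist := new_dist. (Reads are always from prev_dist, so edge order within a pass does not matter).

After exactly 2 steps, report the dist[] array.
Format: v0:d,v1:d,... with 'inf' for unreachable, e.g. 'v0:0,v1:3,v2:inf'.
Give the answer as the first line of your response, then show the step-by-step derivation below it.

v0:inf,v1:inf,v2:inf,v3:2,v4:0,v5:inf,v6:inf,v7:19

step 1: dist = v0:inf,v1:inf,v2:inf,v3:2,v4:0,v5:inf,v6:inf,v7:inf
step 2: dist = v0:inf,v1:inf,v2:inf,v3:2,v4:0,v5:inf,v6:inf,v7:19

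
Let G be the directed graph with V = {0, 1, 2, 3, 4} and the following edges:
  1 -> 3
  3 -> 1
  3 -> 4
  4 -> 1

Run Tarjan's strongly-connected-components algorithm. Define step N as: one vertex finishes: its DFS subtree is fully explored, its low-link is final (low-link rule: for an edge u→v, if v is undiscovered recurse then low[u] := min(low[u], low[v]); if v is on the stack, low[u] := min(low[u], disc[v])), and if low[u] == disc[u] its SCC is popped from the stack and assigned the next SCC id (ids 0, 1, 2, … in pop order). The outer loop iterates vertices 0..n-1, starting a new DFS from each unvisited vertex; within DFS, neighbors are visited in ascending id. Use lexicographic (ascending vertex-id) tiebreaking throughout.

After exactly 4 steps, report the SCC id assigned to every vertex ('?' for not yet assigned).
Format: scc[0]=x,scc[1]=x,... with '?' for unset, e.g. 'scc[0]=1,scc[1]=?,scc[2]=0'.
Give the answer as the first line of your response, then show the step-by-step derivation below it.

scc[0]=0,scc[1]=1,scc[2]=?,scc[3]=1,scc[4]=1

step 1: low=(low[0]=0,low[1]=?,low[2]=?,low[3]=?,low[4]=?); scc=(scc[0]=0,scc[1]=?,scc[2]=?,scc[3]=?,scc[4]=?)
step 2: low=(low[0]=0,low[1]=1,low[2]=?,low[3]=1,low[4]=1); scc=(scc[0]=0,scc[1]=?,scc[2]=?,scc[3]=?,scc[4]=?)
step 3: low=(low[0]=0,low[1]=1,low[2]=?,low[3]=1,low[4]=1); scc=(scc[0]=0,scc[1]=?,scc[2]=?,scc[3]=?,scc[4]=?)
step 4: low=(low[0]=0,low[1]=1,low[2]=?,low[3]=1,low[4]=1); scc=(scc[0]=0,scc[1]=1,scc[2]=?,scc[3]=1,scc[4]=1)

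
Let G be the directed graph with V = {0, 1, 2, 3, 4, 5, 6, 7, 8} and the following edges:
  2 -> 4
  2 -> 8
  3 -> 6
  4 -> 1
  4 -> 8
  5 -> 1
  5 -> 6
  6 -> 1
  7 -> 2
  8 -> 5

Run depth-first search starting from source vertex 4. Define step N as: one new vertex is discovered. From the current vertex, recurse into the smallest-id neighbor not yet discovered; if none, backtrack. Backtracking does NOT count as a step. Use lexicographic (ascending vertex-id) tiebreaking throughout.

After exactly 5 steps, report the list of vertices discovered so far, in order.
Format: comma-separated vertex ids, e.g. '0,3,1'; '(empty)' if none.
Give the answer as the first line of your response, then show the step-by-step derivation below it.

4,1,8,5,6

step 1: discover 4; path=4; order=4
step 2: discover 1; path=4>1; order=4,1
step 3: discover 8; path=4>8; order=4,1,8
step 4: discover 5; path=4>8>5; order=4,1,8,5
step 5: discover 6; path=4>8>5>6; order=4,1,8,5,6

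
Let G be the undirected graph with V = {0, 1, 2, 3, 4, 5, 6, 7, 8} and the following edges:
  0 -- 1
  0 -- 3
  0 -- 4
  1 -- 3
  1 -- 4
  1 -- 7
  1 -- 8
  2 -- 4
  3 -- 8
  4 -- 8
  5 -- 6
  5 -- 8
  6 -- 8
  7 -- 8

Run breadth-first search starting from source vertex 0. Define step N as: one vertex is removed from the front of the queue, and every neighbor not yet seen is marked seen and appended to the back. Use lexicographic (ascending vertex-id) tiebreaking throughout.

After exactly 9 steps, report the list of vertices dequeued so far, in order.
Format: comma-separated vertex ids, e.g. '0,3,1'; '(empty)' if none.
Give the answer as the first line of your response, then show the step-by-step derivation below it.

0,1,3,4,7,8,2,5,6

step 1: dequeue 0; queue=[1,3,4]; order=0
step 2: dequeue 1; queue=[3,4,7,8]; order=0,1
step 3: dequeue 3; queue=[4,7,8]; order=0,1,3
step 4: dequeue 4; queue=[7,8,2]; order=0,1,3,4
step 5: dequeue 7; queue=[8,2]; order=0,1,3,4,7
step 6: dequeue 8; queue=[2,5,6]; order=0,1,3,4,7,8
step 7: dequeue 2; queue=[5,6]; order=0,1,3,4,7,8,2
step 8: dequeue 5; queue=[6]; order=0,1,3,4,7,8,2,5
step 9: dequeue 6; queue=[(empty)]; order=0,1,3,4,7,8,2,5,6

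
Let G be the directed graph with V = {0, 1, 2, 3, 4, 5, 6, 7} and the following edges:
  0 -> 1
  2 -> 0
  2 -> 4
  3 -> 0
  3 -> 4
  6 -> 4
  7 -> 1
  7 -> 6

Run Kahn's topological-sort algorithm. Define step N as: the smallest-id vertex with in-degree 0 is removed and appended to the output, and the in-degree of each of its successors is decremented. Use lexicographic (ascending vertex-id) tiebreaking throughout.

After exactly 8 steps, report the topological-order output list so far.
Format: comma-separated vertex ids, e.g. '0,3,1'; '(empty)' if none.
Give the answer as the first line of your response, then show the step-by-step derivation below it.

2,3,0,5,7,1,6,4

step 1: output 2; order=[2]; indeg=(1,2,0,0,2,0,1,0)
step 2: output 3; order=[2,3]; indeg=(0,2,0,0,1,0,1,0)
step 3: output 0; order=[2,3,0]; indeg=(0,1,0,0,1,0,1,0)
step 4: output 5; order=[2,3,0,5]; indeg=(0,1,0,0,1,0,1,0)
step 5: output 7; order=[2,3,0,5,7]; indeg=(0,0,0,0,1,0,0,0)
step 6: output 1; order=[2,3,0,5,7,1]; indeg=(0,0,0,0,1,0,0,0)
step 7: output 6; order=[2,3,0,5,7,1,6]; indeg=(0,0,0,0,0,0,0,0)
step 8: output 4; order=[2,3,0,5,7,1,6,4]; indeg=(0,0,0,0,0,0,0,0)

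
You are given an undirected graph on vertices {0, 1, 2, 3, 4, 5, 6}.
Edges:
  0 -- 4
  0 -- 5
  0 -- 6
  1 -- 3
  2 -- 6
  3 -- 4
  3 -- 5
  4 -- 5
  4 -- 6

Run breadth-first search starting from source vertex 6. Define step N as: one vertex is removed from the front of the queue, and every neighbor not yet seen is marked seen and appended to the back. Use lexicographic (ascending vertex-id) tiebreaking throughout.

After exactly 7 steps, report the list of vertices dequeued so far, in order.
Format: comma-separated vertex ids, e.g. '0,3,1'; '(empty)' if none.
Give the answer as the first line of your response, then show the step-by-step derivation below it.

6,0,2,4,5,3,1

step 1: dequeue 6; queue=[0,2,4]; order=6
step 2: dequeue 0; queue=[2,4,5]; order=6,0
step 3: dequeue 2; queue=[4,5]; order=6,0,2
step 4: dequeue 4; queue=[5,3]; order=6,0,2,4
step 5: dequeue 5; queue=[3]; order=6,0,2,4,5
step 6: dequeue 3; queue=[1]; order=6,0,2,4,5,3
step 7: dequeue 1; queue=[(empty)]; order=6,0,2,4,5,3,1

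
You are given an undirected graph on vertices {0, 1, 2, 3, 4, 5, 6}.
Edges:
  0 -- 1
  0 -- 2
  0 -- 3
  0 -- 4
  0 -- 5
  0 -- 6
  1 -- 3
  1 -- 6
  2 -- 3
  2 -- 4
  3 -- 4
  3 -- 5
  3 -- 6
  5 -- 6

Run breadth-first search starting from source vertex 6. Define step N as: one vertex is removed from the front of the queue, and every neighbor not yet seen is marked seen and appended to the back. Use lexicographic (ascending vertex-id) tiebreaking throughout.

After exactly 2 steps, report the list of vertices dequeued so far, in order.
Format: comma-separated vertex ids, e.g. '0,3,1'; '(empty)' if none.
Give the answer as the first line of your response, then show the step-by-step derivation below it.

6,0

step 1: dequeue 6; queue=[0,1,3,5]; order=6
step 2: dequeue 0; queue=[1,3,5,2,4]; order=6,0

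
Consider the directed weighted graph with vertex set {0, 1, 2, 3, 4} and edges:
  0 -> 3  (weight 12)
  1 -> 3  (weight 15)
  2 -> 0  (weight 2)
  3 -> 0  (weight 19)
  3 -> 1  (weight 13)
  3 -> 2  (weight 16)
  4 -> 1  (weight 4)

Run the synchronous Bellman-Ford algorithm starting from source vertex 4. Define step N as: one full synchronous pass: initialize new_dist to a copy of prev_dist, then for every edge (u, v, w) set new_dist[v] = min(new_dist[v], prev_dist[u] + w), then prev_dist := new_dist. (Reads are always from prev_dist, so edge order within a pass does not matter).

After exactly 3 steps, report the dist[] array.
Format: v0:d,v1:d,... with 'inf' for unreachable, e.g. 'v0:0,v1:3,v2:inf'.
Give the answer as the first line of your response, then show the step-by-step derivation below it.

v0:38,v1:4,v2:35,v3:19,v4:0

step 1: dist = v0:inf,v1:4,v2:inf,v3:inf,v4:0
step 2: dist = v0:inf,v1:4,v2:inf,v3:19,v4:0
step 3: dist = v0:38,v1:4,v2:35,v3:19,v4:0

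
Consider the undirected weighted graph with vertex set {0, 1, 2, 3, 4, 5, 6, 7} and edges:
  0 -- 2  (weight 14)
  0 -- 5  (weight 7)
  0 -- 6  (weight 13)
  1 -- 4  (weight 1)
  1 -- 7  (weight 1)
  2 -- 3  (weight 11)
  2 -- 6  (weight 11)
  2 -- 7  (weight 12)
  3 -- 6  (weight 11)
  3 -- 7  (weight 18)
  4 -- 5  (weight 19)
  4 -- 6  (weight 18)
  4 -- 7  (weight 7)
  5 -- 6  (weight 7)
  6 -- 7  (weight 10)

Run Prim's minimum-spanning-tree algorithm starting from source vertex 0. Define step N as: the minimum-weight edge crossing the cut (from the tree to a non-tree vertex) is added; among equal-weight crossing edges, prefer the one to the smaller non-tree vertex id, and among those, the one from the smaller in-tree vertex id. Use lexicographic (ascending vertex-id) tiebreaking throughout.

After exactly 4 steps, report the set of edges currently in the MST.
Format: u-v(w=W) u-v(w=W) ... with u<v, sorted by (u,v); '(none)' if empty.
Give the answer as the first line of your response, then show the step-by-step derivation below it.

0-5(w=7) 1-7(w=1) 5-6(w=7) 6-7(w=10)

step 1: add edge 0-5 (w=7); MST = {0-5(w=7)}
step 2: add edge 5-6 (w=7); MST = {0-5(w=7) 5-6(w=7)}
step 3: add edge 6-7 (w=10); MST = {0-5(w=7) 5-6(w=7) 6-7(w=10)}
step 4: add edge 1-7 (w=1); MST = {0-5(w=7) 1-7(w=1) 5-6(w=7) 6-7(w=10)}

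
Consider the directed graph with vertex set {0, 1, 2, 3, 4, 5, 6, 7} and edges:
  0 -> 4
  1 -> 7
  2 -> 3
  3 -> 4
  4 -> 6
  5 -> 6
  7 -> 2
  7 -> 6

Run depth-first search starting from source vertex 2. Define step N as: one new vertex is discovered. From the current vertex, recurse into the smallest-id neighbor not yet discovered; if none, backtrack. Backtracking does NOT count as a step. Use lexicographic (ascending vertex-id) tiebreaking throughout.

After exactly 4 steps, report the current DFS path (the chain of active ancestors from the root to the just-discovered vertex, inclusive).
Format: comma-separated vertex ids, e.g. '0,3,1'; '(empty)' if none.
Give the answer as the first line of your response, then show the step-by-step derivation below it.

2,3,4,6

step 1: discover 2; path=2; order=2
step 2: discover 3; path=2>3; order=2,3
step 3: discover 4; path=2>3>4; order=2,3,4
step 4: discover 6; path=2>3>4>6; order=2,3,4,6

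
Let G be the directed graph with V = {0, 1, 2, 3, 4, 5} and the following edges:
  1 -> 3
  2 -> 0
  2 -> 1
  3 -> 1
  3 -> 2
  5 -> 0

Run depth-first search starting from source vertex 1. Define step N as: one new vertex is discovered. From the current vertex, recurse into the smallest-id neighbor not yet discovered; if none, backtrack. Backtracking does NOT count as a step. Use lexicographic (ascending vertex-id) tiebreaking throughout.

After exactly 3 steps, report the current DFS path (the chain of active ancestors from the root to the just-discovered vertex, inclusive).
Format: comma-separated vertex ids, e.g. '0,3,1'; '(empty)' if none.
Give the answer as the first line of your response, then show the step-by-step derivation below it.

1,3,2

step 1: discover 1; path=1; order=1
step 2: discover 3; path=1>3; order=1,3
step 3: discover 2; path=1>3>2; order=1,3,2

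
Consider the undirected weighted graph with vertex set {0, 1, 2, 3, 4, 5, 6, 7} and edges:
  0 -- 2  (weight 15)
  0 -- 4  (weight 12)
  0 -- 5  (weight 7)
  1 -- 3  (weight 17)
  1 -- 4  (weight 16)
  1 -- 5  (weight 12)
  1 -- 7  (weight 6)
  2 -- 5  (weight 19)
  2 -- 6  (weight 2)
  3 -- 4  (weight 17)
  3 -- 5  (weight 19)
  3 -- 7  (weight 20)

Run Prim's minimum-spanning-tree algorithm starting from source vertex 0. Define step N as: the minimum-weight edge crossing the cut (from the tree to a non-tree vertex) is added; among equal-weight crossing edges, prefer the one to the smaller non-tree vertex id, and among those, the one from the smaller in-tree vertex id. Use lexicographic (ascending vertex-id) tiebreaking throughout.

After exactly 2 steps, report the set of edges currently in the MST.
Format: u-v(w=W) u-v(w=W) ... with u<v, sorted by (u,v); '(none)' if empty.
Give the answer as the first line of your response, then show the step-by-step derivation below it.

0-5(w=7) 1-5(w=12)

step 1: add edge 0-5 (w=7); MST = {0-5(w=7)}
step 2: add edge 1-5 (w=12); MST = {0-5(w=7) 1-5(w=12)}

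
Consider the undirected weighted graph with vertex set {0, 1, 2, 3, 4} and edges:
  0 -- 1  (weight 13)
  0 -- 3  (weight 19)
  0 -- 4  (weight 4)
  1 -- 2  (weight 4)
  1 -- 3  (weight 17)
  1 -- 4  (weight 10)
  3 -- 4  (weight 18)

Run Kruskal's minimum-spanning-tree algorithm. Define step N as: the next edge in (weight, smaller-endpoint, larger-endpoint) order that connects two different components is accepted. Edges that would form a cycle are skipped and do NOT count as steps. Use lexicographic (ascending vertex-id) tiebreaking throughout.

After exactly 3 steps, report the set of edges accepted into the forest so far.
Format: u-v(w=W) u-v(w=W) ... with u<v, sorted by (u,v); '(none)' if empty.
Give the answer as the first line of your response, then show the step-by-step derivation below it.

0-4(w=4) 1-2(w=4) 1-4(w=10)

step 1: add edge 0-4 (w=4); MST = {0-4(w=4)}
step 2: add edge 1-2 (w=4); MST = {0-4(w=4) 1-2(w=4)}
step 3: add edge 1-4 (w=10); MST = {0-4(w=4) 1-2(w=4) 1-4(w=10)}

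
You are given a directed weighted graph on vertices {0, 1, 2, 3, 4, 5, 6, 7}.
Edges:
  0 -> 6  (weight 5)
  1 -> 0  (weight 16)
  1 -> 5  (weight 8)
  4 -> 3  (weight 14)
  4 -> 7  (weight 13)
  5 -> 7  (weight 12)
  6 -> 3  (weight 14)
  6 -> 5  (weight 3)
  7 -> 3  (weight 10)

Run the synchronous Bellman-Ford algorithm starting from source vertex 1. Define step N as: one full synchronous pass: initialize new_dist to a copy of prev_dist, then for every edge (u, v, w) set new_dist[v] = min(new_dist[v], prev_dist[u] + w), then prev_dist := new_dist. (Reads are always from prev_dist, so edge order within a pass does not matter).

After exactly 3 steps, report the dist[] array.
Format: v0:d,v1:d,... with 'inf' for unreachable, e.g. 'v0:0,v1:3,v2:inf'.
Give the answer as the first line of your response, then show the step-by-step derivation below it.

v0:16,v1:0,v2:inf,v3:30,v4:inf,v5:8,v6:21,v7:20

step 1: dist = v0:16,v1:0,v2:inf,v3:inf,v4:inf,v5:8,v6:inf,v7:inf
step 2: dist = v0:16,v1:0,v2:inf,v3:inf,v4:inf,v5:8,v6:21,v7:20
step 3: dist = v0:16,v1:0,v2:inf,v3:30,v4:inf,v5:8,v6:21,v7:20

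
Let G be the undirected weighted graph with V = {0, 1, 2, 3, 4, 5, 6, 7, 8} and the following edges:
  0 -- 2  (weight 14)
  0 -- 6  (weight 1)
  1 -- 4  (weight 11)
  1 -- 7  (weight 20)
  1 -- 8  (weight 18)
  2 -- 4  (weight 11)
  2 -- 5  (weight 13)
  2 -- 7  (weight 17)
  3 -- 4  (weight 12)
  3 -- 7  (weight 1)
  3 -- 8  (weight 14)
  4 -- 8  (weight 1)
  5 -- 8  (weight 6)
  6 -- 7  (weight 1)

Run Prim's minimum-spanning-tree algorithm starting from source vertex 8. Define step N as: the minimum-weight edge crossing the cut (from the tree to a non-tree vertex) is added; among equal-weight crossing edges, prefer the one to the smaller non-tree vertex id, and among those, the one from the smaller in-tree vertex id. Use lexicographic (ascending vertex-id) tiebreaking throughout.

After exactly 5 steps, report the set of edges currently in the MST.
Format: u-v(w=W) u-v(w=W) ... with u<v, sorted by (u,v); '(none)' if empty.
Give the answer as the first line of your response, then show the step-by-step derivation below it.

1-4(w=11) 2-4(w=11) 3-4(w=12) 4-8(w=1) 5-8(w=6)

step 1: add edge 4-8 (w=1); MST = {4-8(w=1)}
step 2: add edge 5-8 (w=6); MST = {4-8(w=1) 5-8(w=6)}
step 3: add edge 1-4 (w=11); MST = {1-4(w=11) 4-8(w=1) 5-8(w=6)}
step 4: add edge 2-4 (w=11); MST = {1-4(w=11) 2-4(w=11) 4-8(w=1) 5-8(w=6)}
step 5: add edge 3-4 (w=12); MST = {1-4(w=11) 2-4(w=11) 3-4(w=12) 4-8(w=1) 5-8(w=6)}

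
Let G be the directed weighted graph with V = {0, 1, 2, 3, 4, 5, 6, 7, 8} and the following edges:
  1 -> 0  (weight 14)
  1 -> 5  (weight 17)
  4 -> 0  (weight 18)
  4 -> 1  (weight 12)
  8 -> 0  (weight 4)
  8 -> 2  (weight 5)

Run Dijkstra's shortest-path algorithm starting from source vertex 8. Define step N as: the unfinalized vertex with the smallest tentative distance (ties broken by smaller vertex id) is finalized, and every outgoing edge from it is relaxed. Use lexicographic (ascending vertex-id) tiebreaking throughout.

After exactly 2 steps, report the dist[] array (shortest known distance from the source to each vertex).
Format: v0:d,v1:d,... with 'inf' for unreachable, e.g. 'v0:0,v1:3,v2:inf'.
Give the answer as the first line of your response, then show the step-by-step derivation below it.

v0:4,v1:inf,v2:5,v3:inf,v4:inf,v5:inf,v6:inf,v7:inf,v8:0

step 1: dist = v0:4,v1:inf,v2:5,v3:inf,v4:inf,v5:inf,v6:inf,v7:inf,v8:0
step 2: dist = v0:4,v1:inf,v2:5,v3:inf,v4:inf,v5:inf,v6:inf,v7:inf,v8:0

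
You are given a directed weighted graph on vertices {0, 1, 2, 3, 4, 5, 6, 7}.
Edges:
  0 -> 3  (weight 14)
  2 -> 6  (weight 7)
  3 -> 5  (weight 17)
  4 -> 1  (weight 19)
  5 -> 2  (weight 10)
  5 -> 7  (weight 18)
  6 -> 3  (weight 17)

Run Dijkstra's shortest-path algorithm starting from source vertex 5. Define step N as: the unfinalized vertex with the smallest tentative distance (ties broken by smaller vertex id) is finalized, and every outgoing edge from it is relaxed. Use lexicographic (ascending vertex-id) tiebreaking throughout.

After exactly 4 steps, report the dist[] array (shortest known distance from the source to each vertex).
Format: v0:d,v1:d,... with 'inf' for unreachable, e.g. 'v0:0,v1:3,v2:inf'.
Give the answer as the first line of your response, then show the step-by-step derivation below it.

v0:inf,v1:inf,v2:10,v3:34,v4:inf,v5:0,v6:17,v7:18

step 1: dist = v0:inf,v1:inf,v2:10,v3:inf,v4:inf,v5:0,v6:inf,v7:18
step 2: dist = v0:inf,v1:inf,v2:10,v3:inf,v4:inf,v5:0,v6:17,v7:18
step 3: dist = v0:inf,v1:inf,v2:10,v3:34,v4:inf,v5:0,v6:17,v7:18
step 4: dist = v0:inf,v1:inf,v2:10,v3:34,v4:inf,v5:0,v6:17,v7:18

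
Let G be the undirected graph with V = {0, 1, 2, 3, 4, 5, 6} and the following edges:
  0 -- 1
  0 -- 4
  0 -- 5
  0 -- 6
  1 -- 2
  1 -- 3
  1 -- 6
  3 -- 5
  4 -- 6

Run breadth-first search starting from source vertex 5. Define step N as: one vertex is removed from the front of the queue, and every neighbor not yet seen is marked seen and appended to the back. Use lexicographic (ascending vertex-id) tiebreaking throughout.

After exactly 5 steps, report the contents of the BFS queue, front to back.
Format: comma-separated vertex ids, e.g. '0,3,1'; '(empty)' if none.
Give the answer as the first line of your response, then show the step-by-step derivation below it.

6,2

step 1: dequeue 5; queue=[0,3]; order=5
step 2: dequeue 0; queue=[3,1,4,6]; order=5,0
step 3: dequeue 3; queue=[1,4,6]; order=5,0,3
step 4: dequeue 1; queue=[4,6,2]; order=5,0,3,1
step 5: dequeue 4; queue=[6,2]; order=5,0,3,1,4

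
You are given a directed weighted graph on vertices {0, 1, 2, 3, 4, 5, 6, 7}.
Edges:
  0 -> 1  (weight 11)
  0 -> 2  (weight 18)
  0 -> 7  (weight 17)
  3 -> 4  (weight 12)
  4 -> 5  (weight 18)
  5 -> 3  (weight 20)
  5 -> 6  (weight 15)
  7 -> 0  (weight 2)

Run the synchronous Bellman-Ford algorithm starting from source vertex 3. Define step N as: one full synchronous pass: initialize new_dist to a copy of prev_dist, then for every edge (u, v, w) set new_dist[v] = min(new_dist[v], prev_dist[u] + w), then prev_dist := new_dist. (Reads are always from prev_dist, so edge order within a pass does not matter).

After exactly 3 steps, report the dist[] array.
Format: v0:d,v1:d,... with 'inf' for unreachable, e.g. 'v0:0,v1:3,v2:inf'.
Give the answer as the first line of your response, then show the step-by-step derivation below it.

v0:inf,v1:inf,v2:inf,v3:0,v4:12,v5:30,v6:45,v7:inf

step 1: dist = v0:inf,v1:inf,v2:inf,v3:0,v4:12,v5:inf,v6:inf,v7:inf
step 2: dist = v0:inf,v1:inf,v2:inf,v3:0,v4:12,v5:30,v6:inf,v7:inf
step 3: dist = v0:inf,v1:inf,v2:inf,v3:0,v4:12,v5:30,v6:45,v7:inf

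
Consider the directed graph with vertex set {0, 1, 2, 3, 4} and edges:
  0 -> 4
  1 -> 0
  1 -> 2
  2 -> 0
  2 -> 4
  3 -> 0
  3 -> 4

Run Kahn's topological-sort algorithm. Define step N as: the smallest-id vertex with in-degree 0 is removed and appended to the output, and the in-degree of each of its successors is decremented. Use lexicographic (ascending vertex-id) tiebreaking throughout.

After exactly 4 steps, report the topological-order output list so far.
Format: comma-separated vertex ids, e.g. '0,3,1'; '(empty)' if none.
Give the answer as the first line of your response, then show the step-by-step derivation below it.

1,2,3,0

step 1: output 1; order=[1]; indeg=(2,0,0,0,3)
step 2: output 2; order=[1,2]; indeg=(1,0,0,0,2)
step 3: output 3; order=[1,2,3]; indeg=(0,0,0,0,1)
step 4: output 0; order=[1,2,3,0]; indeg=(0,0,0,0,0)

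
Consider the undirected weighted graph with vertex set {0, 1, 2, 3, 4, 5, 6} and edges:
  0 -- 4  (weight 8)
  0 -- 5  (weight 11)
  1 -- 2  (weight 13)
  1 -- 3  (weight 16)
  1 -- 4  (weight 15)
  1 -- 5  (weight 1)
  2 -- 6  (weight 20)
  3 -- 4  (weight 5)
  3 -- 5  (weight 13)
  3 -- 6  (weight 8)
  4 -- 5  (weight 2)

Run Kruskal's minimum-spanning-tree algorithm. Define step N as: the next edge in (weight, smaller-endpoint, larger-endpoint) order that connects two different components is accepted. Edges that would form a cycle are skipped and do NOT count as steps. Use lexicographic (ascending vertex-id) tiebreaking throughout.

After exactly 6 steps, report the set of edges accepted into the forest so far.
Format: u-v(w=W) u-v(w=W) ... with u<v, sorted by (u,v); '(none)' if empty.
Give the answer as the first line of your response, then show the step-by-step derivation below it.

0-4(w=8) 1-2(w=13) 1-5(w=1) 3-4(w=5) 3-6(w=8) 4-5(w=2)

step 1: add edge 1-5 (w=1); MST = {1-5(w=1)}
step 2: add edge 4-5 (w=2); MST = {1-5(w=1) 4-5(w=2)}
step 3: add edge 3-4 (w=5); MST = {1-5(w=1) 3-4(w=5) 4-5(w=2)}
step 4: add edge 0-4 (w=8); MST = {0-4(w=8) 1-5(w=1) 3-4(w=5) 4-5(w=2)}
step 5: add edge 3-6 (w=8); MST = {0-4(w=8) 1-5(w=1) 3-4(w=5) 3-6(w=8) 4-5(w=2)}
step 6: add edge 1-2 (w=13); MST = {0-4(w=8) 1-2(w=13) 1-5(w=1) 3-4(w=5) 3-6(w=8) 4-5(w=2)}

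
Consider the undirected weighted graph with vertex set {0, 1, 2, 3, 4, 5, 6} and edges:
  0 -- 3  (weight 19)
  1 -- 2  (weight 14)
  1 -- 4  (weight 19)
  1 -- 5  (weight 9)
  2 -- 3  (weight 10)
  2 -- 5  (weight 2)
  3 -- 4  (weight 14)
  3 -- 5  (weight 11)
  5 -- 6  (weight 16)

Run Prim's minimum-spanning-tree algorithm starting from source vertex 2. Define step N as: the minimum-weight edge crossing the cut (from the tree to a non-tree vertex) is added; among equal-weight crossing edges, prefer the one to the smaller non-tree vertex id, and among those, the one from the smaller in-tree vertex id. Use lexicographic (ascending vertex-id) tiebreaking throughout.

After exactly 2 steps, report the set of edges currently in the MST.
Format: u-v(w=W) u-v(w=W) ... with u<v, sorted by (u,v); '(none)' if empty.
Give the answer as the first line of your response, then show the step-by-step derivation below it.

1-5(w=9) 2-5(w=2)

step 1: add edge 2-5 (w=2); MST = {2-5(w=2)}
step 2: add edge 1-5 (w=9); MST = {1-5(w=9) 2-5(w=2)}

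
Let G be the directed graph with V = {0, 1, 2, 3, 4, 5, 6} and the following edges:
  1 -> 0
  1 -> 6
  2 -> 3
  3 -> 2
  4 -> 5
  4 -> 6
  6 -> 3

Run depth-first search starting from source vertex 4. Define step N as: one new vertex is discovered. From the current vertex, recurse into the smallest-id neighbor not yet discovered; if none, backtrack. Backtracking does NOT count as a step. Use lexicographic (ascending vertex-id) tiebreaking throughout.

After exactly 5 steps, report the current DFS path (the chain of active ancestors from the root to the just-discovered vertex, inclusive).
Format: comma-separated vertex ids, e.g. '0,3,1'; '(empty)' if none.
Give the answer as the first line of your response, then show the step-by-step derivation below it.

4,6,3,2

step 1: discover 4; path=4; order=4
step 2: discover 5; path=4>5; order=4,5
step 3: discover 6; path=4>6; order=4,5,6
step 4: discover 3; path=4>6>3; order=4,5,6,3
step 5: discover 2; path=4>6>3>2; order=4,5,6,3,2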